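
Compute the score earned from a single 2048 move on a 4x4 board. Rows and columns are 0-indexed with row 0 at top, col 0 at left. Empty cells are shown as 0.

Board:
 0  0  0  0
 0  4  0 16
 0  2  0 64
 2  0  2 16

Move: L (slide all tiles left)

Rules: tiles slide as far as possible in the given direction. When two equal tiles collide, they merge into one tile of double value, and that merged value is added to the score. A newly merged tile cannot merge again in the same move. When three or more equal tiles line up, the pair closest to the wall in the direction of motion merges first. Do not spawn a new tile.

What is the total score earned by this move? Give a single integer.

Slide left:
row 0: [0, 0, 0, 0] -> [0, 0, 0, 0]  score +0 (running 0)
row 1: [0, 4, 0, 16] -> [4, 16, 0, 0]  score +0 (running 0)
row 2: [0, 2, 0, 64] -> [2, 64, 0, 0]  score +0 (running 0)
row 3: [2, 0, 2, 16] -> [4, 16, 0, 0]  score +4 (running 4)
Board after move:
 0  0  0  0
 4 16  0  0
 2 64  0  0
 4 16  0  0

Answer: 4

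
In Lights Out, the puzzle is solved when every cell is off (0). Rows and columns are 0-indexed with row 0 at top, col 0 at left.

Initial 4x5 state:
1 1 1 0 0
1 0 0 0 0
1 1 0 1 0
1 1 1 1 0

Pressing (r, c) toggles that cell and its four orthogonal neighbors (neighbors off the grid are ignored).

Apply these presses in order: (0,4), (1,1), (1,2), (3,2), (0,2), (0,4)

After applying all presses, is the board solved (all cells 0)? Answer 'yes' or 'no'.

Answer: no

Derivation:
After press 1 at (0,4):
1 1 1 1 1
1 0 0 0 1
1 1 0 1 0
1 1 1 1 0

After press 2 at (1,1):
1 0 1 1 1
0 1 1 0 1
1 0 0 1 0
1 1 1 1 0

After press 3 at (1,2):
1 0 0 1 1
0 0 0 1 1
1 0 1 1 0
1 1 1 1 0

After press 4 at (3,2):
1 0 0 1 1
0 0 0 1 1
1 0 0 1 0
1 0 0 0 0

After press 5 at (0,2):
1 1 1 0 1
0 0 1 1 1
1 0 0 1 0
1 0 0 0 0

After press 6 at (0,4):
1 1 1 1 0
0 0 1 1 0
1 0 0 1 0
1 0 0 0 0

Lights still on: 9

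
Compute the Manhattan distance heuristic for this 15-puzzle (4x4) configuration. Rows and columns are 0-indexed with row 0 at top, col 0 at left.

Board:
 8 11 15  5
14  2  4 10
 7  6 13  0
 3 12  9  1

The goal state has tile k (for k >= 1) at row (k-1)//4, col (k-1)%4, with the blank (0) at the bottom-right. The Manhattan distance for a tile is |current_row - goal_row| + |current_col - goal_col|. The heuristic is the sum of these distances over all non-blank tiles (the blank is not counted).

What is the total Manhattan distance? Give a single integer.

Tile 8: (0,0)->(1,3) = 4
Tile 11: (0,1)->(2,2) = 3
Tile 15: (0,2)->(3,2) = 3
Tile 5: (0,3)->(1,0) = 4
Tile 14: (1,0)->(3,1) = 3
Tile 2: (1,1)->(0,1) = 1
Tile 4: (1,2)->(0,3) = 2
Tile 10: (1,3)->(2,1) = 3
Tile 7: (2,0)->(1,2) = 3
Tile 6: (2,1)->(1,1) = 1
Tile 13: (2,2)->(3,0) = 3
Tile 3: (3,0)->(0,2) = 5
Tile 12: (3,1)->(2,3) = 3
Tile 9: (3,2)->(2,0) = 3
Tile 1: (3,3)->(0,0) = 6
Sum: 4 + 3 + 3 + 4 + 3 + 1 + 2 + 3 + 3 + 1 + 3 + 5 + 3 + 3 + 6 = 47

Answer: 47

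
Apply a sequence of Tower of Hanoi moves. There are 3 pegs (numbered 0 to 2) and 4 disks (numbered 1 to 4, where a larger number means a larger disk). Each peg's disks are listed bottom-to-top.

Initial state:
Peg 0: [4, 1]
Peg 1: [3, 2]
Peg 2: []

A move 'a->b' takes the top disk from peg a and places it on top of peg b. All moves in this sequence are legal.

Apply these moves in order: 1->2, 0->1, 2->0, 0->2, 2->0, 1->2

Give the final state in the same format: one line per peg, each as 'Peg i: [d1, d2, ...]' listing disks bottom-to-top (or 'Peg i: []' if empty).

Answer: Peg 0: [4, 2]
Peg 1: [3]
Peg 2: [1]

Derivation:
After move 1 (1->2):
Peg 0: [4, 1]
Peg 1: [3]
Peg 2: [2]

After move 2 (0->1):
Peg 0: [4]
Peg 1: [3, 1]
Peg 2: [2]

After move 3 (2->0):
Peg 0: [4, 2]
Peg 1: [3, 1]
Peg 2: []

After move 4 (0->2):
Peg 0: [4]
Peg 1: [3, 1]
Peg 2: [2]

After move 5 (2->0):
Peg 0: [4, 2]
Peg 1: [3, 1]
Peg 2: []

After move 6 (1->2):
Peg 0: [4, 2]
Peg 1: [3]
Peg 2: [1]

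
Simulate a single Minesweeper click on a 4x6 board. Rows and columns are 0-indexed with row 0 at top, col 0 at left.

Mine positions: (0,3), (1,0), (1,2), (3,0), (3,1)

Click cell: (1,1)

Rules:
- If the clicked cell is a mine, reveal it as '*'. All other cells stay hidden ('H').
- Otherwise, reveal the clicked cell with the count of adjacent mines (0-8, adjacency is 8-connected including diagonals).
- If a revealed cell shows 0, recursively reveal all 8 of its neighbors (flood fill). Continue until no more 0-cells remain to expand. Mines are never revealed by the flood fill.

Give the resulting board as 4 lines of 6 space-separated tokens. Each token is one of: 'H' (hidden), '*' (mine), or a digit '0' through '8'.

H H H H H H
H 2 H H H H
H H H H H H
H H H H H H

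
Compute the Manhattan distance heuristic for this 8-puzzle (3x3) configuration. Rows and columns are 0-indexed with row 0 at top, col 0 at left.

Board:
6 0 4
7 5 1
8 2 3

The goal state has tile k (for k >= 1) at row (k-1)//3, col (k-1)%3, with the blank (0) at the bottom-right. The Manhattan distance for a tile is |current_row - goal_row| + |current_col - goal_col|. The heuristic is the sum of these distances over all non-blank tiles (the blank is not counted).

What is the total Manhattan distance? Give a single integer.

Answer: 15

Derivation:
Tile 6: at (0,0), goal (1,2), distance |0-1|+|0-2| = 3
Tile 4: at (0,2), goal (1,0), distance |0-1|+|2-0| = 3
Tile 7: at (1,0), goal (2,0), distance |1-2|+|0-0| = 1
Tile 5: at (1,1), goal (1,1), distance |1-1|+|1-1| = 0
Tile 1: at (1,2), goal (0,0), distance |1-0|+|2-0| = 3
Tile 8: at (2,0), goal (2,1), distance |2-2|+|0-1| = 1
Tile 2: at (2,1), goal (0,1), distance |2-0|+|1-1| = 2
Tile 3: at (2,2), goal (0,2), distance |2-0|+|2-2| = 2
Sum: 3 + 3 + 1 + 0 + 3 + 1 + 2 + 2 = 15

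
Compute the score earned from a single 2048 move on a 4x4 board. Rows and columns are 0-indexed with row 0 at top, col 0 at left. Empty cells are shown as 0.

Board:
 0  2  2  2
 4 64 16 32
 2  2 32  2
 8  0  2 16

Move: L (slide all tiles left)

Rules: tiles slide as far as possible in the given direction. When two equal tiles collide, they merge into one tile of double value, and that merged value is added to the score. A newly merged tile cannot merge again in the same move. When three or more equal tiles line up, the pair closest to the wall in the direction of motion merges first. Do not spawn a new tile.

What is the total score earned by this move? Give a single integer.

Answer: 8

Derivation:
Slide left:
row 0: [0, 2, 2, 2] -> [4, 2, 0, 0]  score +4 (running 4)
row 1: [4, 64, 16, 32] -> [4, 64, 16, 32]  score +0 (running 4)
row 2: [2, 2, 32, 2] -> [4, 32, 2, 0]  score +4 (running 8)
row 3: [8, 0, 2, 16] -> [8, 2, 16, 0]  score +0 (running 8)
Board after move:
 4  2  0  0
 4 64 16 32
 4 32  2  0
 8  2 16  0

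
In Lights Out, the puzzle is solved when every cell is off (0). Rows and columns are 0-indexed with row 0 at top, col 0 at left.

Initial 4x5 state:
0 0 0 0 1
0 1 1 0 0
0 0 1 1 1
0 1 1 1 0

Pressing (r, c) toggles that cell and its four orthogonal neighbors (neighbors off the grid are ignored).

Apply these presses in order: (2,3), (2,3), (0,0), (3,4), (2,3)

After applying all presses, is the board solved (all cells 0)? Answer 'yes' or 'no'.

Answer: no

Derivation:
After press 1 at (2,3):
0 0 0 0 1
0 1 1 1 0
0 0 0 0 0
0 1 1 0 0

After press 2 at (2,3):
0 0 0 0 1
0 1 1 0 0
0 0 1 1 1
0 1 1 1 0

After press 3 at (0,0):
1 1 0 0 1
1 1 1 0 0
0 0 1 1 1
0 1 1 1 0

After press 4 at (3,4):
1 1 0 0 1
1 1 1 0 0
0 0 1 1 0
0 1 1 0 1

After press 5 at (2,3):
1 1 0 0 1
1 1 1 1 0
0 0 0 0 1
0 1 1 1 1

Lights still on: 12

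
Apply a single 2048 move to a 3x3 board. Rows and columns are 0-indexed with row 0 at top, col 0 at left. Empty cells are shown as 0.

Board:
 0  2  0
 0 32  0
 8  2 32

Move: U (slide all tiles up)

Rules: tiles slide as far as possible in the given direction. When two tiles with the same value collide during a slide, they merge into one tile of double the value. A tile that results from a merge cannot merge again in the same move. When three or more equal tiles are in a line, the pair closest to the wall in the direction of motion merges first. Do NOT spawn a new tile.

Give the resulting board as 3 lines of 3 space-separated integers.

Answer:  8  2 32
 0 32  0
 0  2  0

Derivation:
Slide up:
col 0: [0, 0, 8] -> [8, 0, 0]
col 1: [2, 32, 2] -> [2, 32, 2]
col 2: [0, 0, 32] -> [32, 0, 0]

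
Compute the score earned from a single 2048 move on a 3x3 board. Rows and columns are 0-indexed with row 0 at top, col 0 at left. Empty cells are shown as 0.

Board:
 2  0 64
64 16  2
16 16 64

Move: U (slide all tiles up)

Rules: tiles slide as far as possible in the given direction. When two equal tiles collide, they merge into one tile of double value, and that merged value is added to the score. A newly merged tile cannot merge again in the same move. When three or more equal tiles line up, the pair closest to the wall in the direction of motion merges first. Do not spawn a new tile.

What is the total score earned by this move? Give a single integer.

Answer: 32

Derivation:
Slide up:
col 0: [2, 64, 16] -> [2, 64, 16]  score +0 (running 0)
col 1: [0, 16, 16] -> [32, 0, 0]  score +32 (running 32)
col 2: [64, 2, 64] -> [64, 2, 64]  score +0 (running 32)
Board after move:
 2 32 64
64  0  2
16  0 64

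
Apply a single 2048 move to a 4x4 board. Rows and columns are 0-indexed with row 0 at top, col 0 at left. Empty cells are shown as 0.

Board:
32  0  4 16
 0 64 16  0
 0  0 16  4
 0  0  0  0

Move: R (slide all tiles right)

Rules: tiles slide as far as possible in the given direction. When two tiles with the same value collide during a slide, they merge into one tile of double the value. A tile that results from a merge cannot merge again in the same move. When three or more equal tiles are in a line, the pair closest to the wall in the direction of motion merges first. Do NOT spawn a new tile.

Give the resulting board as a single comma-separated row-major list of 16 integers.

Slide right:
row 0: [32, 0, 4, 16] -> [0, 32, 4, 16]
row 1: [0, 64, 16, 0] -> [0, 0, 64, 16]
row 2: [0, 0, 16, 4] -> [0, 0, 16, 4]
row 3: [0, 0, 0, 0] -> [0, 0, 0, 0]

Answer: 0, 32, 4, 16, 0, 0, 64, 16, 0, 0, 16, 4, 0, 0, 0, 0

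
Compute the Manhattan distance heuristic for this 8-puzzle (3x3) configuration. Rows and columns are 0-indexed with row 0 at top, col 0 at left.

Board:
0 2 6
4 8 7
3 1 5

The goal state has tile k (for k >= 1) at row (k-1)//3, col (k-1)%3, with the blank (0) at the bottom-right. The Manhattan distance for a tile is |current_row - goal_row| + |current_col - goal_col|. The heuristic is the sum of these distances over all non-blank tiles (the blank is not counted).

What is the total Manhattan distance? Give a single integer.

Tile 2: (0,1)->(0,1) = 0
Tile 6: (0,2)->(1,2) = 1
Tile 4: (1,0)->(1,0) = 0
Tile 8: (1,1)->(2,1) = 1
Tile 7: (1,2)->(2,0) = 3
Tile 3: (2,0)->(0,2) = 4
Tile 1: (2,1)->(0,0) = 3
Tile 5: (2,2)->(1,1) = 2
Sum: 0 + 1 + 0 + 1 + 3 + 4 + 3 + 2 = 14

Answer: 14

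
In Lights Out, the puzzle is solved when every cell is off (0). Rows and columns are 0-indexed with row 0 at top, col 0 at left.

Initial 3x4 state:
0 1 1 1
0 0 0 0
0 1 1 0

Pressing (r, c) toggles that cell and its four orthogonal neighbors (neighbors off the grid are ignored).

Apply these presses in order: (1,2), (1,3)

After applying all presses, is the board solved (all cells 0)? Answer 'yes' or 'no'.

After press 1 at (1,2):
0 1 0 1
0 1 1 1
0 1 0 0

After press 2 at (1,3):
0 1 0 0
0 1 0 0
0 1 0 1

Lights still on: 4

Answer: no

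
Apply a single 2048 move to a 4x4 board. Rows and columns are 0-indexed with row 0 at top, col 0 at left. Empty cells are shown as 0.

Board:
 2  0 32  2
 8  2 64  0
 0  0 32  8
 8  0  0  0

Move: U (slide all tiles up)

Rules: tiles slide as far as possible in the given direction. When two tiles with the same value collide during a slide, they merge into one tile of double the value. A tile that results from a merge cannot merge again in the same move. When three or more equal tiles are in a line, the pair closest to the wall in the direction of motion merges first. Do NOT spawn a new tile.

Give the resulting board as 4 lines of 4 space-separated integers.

Answer:  2  2 32  2
16  0 64  8
 0  0 32  0
 0  0  0  0

Derivation:
Slide up:
col 0: [2, 8, 0, 8] -> [2, 16, 0, 0]
col 1: [0, 2, 0, 0] -> [2, 0, 0, 0]
col 2: [32, 64, 32, 0] -> [32, 64, 32, 0]
col 3: [2, 0, 8, 0] -> [2, 8, 0, 0]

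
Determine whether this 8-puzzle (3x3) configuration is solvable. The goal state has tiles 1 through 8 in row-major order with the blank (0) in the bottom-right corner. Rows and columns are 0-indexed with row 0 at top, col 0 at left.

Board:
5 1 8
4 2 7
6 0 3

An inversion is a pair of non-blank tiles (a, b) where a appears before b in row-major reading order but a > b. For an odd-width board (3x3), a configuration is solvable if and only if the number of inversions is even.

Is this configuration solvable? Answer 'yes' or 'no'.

Answer: yes

Derivation:
Inversions (pairs i<j in row-major order where tile[i] > tile[j] > 0): 14
14 is even, so the puzzle is solvable.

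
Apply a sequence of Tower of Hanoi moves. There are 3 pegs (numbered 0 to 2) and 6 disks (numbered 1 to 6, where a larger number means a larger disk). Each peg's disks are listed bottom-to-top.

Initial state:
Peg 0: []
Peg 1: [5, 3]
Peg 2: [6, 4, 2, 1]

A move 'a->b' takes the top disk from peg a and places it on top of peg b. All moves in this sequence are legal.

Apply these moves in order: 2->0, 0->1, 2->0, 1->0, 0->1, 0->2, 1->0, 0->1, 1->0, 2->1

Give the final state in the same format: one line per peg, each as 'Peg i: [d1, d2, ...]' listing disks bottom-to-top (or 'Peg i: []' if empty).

Answer: Peg 0: [1]
Peg 1: [5, 3, 2]
Peg 2: [6, 4]

Derivation:
After move 1 (2->0):
Peg 0: [1]
Peg 1: [5, 3]
Peg 2: [6, 4, 2]

After move 2 (0->1):
Peg 0: []
Peg 1: [5, 3, 1]
Peg 2: [6, 4, 2]

After move 3 (2->0):
Peg 0: [2]
Peg 1: [5, 3, 1]
Peg 2: [6, 4]

After move 4 (1->0):
Peg 0: [2, 1]
Peg 1: [5, 3]
Peg 2: [6, 4]

After move 5 (0->1):
Peg 0: [2]
Peg 1: [5, 3, 1]
Peg 2: [6, 4]

After move 6 (0->2):
Peg 0: []
Peg 1: [5, 3, 1]
Peg 2: [6, 4, 2]

After move 7 (1->0):
Peg 0: [1]
Peg 1: [5, 3]
Peg 2: [6, 4, 2]

After move 8 (0->1):
Peg 0: []
Peg 1: [5, 3, 1]
Peg 2: [6, 4, 2]

After move 9 (1->0):
Peg 0: [1]
Peg 1: [5, 3]
Peg 2: [6, 4, 2]

After move 10 (2->1):
Peg 0: [1]
Peg 1: [5, 3, 2]
Peg 2: [6, 4]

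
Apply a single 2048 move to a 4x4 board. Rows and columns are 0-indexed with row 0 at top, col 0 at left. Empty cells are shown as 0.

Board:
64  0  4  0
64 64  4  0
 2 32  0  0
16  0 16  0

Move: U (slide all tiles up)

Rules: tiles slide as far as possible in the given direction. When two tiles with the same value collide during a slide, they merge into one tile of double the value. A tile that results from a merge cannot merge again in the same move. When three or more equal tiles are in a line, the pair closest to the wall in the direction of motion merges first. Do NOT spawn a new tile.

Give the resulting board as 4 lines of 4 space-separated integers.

Answer: 128  64   8   0
  2  32  16   0
 16   0   0   0
  0   0   0   0

Derivation:
Slide up:
col 0: [64, 64, 2, 16] -> [128, 2, 16, 0]
col 1: [0, 64, 32, 0] -> [64, 32, 0, 0]
col 2: [4, 4, 0, 16] -> [8, 16, 0, 0]
col 3: [0, 0, 0, 0] -> [0, 0, 0, 0]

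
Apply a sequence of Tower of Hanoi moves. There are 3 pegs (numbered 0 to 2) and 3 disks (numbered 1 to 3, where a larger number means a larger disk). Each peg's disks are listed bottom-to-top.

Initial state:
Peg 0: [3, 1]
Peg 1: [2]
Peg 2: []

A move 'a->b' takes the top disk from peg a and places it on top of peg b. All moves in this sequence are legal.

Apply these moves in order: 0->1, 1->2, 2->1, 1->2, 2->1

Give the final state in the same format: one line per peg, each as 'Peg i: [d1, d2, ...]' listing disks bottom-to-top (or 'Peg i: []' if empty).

Answer: Peg 0: [3]
Peg 1: [2, 1]
Peg 2: []

Derivation:
After move 1 (0->1):
Peg 0: [3]
Peg 1: [2, 1]
Peg 2: []

After move 2 (1->2):
Peg 0: [3]
Peg 1: [2]
Peg 2: [1]

After move 3 (2->1):
Peg 0: [3]
Peg 1: [2, 1]
Peg 2: []

After move 4 (1->2):
Peg 0: [3]
Peg 1: [2]
Peg 2: [1]

After move 5 (2->1):
Peg 0: [3]
Peg 1: [2, 1]
Peg 2: []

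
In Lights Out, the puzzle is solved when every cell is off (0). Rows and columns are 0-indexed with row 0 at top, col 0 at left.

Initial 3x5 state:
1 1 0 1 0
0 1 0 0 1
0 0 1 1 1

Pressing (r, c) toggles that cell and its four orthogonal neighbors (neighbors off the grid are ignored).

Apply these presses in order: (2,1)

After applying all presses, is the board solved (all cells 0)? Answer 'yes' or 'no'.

After press 1 at (2,1):
1 1 0 1 0
0 0 0 0 1
1 1 0 1 1

Lights still on: 8

Answer: no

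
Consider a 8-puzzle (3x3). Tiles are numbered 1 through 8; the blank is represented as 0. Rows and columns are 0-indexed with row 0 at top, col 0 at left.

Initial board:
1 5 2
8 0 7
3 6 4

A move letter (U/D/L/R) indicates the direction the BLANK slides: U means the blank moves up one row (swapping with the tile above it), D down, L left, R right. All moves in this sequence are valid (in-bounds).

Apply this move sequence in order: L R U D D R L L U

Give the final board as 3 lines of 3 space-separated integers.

After move 1 (L):
1 5 2
0 8 7
3 6 4

After move 2 (R):
1 5 2
8 0 7
3 6 4

After move 3 (U):
1 0 2
8 5 7
3 6 4

After move 4 (D):
1 5 2
8 0 7
3 6 4

After move 5 (D):
1 5 2
8 6 7
3 0 4

After move 6 (R):
1 5 2
8 6 7
3 4 0

After move 7 (L):
1 5 2
8 6 7
3 0 4

After move 8 (L):
1 5 2
8 6 7
0 3 4

After move 9 (U):
1 5 2
0 6 7
8 3 4

Answer: 1 5 2
0 6 7
8 3 4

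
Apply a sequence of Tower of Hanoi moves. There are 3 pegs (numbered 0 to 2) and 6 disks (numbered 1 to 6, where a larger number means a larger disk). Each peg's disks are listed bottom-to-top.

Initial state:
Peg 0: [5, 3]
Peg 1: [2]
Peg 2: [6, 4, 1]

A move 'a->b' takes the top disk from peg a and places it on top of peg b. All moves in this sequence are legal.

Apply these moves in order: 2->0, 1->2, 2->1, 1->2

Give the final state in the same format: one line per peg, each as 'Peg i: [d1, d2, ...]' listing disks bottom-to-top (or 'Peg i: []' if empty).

Answer: Peg 0: [5, 3, 1]
Peg 1: []
Peg 2: [6, 4, 2]

Derivation:
After move 1 (2->0):
Peg 0: [5, 3, 1]
Peg 1: [2]
Peg 2: [6, 4]

After move 2 (1->2):
Peg 0: [5, 3, 1]
Peg 1: []
Peg 2: [6, 4, 2]

After move 3 (2->1):
Peg 0: [5, 3, 1]
Peg 1: [2]
Peg 2: [6, 4]

After move 4 (1->2):
Peg 0: [5, 3, 1]
Peg 1: []
Peg 2: [6, 4, 2]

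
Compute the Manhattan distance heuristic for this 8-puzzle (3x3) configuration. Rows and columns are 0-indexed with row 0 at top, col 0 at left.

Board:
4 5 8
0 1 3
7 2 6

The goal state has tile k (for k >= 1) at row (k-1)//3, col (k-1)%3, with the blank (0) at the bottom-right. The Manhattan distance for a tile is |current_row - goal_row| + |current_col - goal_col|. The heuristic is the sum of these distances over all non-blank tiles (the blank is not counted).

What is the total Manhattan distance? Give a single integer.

Tile 4: (0,0)->(1,0) = 1
Tile 5: (0,1)->(1,1) = 1
Tile 8: (0,2)->(2,1) = 3
Tile 1: (1,1)->(0,0) = 2
Tile 3: (1,2)->(0,2) = 1
Tile 7: (2,0)->(2,0) = 0
Tile 2: (2,1)->(0,1) = 2
Tile 6: (2,2)->(1,2) = 1
Sum: 1 + 1 + 3 + 2 + 1 + 0 + 2 + 1 = 11

Answer: 11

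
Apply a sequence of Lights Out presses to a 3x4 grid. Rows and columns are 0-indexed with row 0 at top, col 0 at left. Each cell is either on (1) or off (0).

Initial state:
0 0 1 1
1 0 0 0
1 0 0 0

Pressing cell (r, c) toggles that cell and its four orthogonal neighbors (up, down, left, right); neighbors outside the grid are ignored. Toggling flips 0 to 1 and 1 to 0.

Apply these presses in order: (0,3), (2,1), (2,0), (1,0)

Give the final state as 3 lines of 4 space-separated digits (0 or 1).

Answer: 1 0 0 0
1 0 0 1
0 0 1 0

Derivation:
After press 1 at (0,3):
0 0 0 0
1 0 0 1
1 0 0 0

After press 2 at (2,1):
0 0 0 0
1 1 0 1
0 1 1 0

After press 3 at (2,0):
0 0 0 0
0 1 0 1
1 0 1 0

After press 4 at (1,0):
1 0 0 0
1 0 0 1
0 0 1 0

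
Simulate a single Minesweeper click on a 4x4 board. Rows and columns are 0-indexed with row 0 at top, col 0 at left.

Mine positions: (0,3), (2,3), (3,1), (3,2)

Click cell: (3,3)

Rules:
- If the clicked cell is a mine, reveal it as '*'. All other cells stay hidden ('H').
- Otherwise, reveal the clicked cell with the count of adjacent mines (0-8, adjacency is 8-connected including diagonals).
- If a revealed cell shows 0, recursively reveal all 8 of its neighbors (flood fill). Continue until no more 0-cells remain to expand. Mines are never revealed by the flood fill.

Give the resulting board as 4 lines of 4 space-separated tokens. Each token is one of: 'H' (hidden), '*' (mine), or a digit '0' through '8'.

H H H H
H H H H
H H H H
H H H 2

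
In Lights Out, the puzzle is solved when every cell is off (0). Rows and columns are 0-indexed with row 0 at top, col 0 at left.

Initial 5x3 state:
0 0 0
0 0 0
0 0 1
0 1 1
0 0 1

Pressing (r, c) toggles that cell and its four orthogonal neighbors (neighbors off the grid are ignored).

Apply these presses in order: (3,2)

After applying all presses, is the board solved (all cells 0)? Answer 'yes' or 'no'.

Answer: yes

Derivation:
After press 1 at (3,2):
0 0 0
0 0 0
0 0 0
0 0 0
0 0 0

Lights still on: 0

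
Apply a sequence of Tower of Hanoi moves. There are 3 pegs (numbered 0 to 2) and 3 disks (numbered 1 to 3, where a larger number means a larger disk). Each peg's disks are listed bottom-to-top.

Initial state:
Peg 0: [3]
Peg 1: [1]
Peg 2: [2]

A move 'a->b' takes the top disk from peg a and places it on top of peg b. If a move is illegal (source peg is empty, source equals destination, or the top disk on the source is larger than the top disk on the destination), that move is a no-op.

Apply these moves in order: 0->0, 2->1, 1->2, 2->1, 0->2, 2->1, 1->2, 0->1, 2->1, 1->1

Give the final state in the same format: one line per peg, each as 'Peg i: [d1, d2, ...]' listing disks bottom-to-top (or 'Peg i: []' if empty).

After move 1 (0->0):
Peg 0: [3]
Peg 1: [1]
Peg 2: [2]

After move 2 (2->1):
Peg 0: [3]
Peg 1: [1]
Peg 2: [2]

After move 3 (1->2):
Peg 0: [3]
Peg 1: []
Peg 2: [2, 1]

After move 4 (2->1):
Peg 0: [3]
Peg 1: [1]
Peg 2: [2]

After move 5 (0->2):
Peg 0: [3]
Peg 1: [1]
Peg 2: [2]

After move 6 (2->1):
Peg 0: [3]
Peg 1: [1]
Peg 2: [2]

After move 7 (1->2):
Peg 0: [3]
Peg 1: []
Peg 2: [2, 1]

After move 8 (0->1):
Peg 0: []
Peg 1: [3]
Peg 2: [2, 1]

After move 9 (2->1):
Peg 0: []
Peg 1: [3, 1]
Peg 2: [2]

After move 10 (1->1):
Peg 0: []
Peg 1: [3, 1]
Peg 2: [2]

Answer: Peg 0: []
Peg 1: [3, 1]
Peg 2: [2]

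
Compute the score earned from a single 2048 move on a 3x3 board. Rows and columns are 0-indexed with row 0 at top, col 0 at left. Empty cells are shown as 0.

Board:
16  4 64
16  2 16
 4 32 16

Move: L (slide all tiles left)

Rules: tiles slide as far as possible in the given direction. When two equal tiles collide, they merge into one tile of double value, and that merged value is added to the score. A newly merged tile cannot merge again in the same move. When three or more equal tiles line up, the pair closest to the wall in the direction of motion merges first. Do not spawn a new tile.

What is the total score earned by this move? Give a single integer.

Answer: 0

Derivation:
Slide left:
row 0: [16, 4, 64] -> [16, 4, 64]  score +0 (running 0)
row 1: [16, 2, 16] -> [16, 2, 16]  score +0 (running 0)
row 2: [4, 32, 16] -> [4, 32, 16]  score +0 (running 0)
Board after move:
16  4 64
16  2 16
 4 32 16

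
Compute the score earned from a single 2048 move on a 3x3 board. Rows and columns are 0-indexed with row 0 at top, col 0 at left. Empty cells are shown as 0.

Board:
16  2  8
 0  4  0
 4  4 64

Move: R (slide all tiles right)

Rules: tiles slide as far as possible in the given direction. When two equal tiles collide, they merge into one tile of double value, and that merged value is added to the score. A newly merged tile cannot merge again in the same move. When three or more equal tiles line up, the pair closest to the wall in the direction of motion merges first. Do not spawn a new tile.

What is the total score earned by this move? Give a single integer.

Slide right:
row 0: [16, 2, 8] -> [16, 2, 8]  score +0 (running 0)
row 1: [0, 4, 0] -> [0, 0, 4]  score +0 (running 0)
row 2: [4, 4, 64] -> [0, 8, 64]  score +8 (running 8)
Board after move:
16  2  8
 0  0  4
 0  8 64

Answer: 8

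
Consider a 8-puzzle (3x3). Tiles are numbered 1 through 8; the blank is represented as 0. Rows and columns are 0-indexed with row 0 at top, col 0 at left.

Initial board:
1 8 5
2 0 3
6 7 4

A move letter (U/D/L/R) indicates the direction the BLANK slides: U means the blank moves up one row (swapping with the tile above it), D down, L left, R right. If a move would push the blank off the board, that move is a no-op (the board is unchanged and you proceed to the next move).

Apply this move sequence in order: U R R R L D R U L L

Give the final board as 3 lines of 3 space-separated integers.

After move 1 (U):
1 0 5
2 8 3
6 7 4

After move 2 (R):
1 5 0
2 8 3
6 7 4

After move 3 (R):
1 5 0
2 8 3
6 7 4

After move 4 (R):
1 5 0
2 8 3
6 7 4

After move 5 (L):
1 0 5
2 8 3
6 7 4

After move 6 (D):
1 8 5
2 0 3
6 7 4

After move 7 (R):
1 8 5
2 3 0
6 7 4

After move 8 (U):
1 8 0
2 3 5
6 7 4

After move 9 (L):
1 0 8
2 3 5
6 7 4

After move 10 (L):
0 1 8
2 3 5
6 7 4

Answer: 0 1 8
2 3 5
6 7 4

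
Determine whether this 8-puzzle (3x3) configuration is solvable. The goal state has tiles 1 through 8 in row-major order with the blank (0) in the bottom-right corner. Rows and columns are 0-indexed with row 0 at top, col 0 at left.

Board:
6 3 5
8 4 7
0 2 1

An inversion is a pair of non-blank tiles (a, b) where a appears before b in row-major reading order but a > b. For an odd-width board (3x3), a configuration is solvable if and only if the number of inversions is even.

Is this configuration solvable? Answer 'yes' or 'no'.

Inversions (pairs i<j in row-major order where tile[i] > tile[j] > 0): 19
19 is odd, so the puzzle is not solvable.

Answer: no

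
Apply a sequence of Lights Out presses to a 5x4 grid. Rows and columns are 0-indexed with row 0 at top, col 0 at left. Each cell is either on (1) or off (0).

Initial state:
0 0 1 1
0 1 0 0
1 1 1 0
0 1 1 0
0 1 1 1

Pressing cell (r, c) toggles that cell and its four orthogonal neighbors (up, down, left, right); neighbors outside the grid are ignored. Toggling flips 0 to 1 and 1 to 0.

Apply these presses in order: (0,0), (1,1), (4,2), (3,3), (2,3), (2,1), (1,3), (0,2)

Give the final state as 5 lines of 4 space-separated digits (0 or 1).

Answer: 1 1 0 1
0 1 1 0
0 1 1 1
0 0 1 0
0 0 0 1

Derivation:
After press 1 at (0,0):
1 1 1 1
1 1 0 0
1 1 1 0
0 1 1 0
0 1 1 1

After press 2 at (1,1):
1 0 1 1
0 0 1 0
1 0 1 0
0 1 1 0
0 1 1 1

After press 3 at (4,2):
1 0 1 1
0 0 1 0
1 0 1 0
0 1 0 0
0 0 0 0

After press 4 at (3,3):
1 0 1 1
0 0 1 0
1 0 1 1
0 1 1 1
0 0 0 1

After press 5 at (2,3):
1 0 1 1
0 0 1 1
1 0 0 0
0 1 1 0
0 0 0 1

After press 6 at (2,1):
1 0 1 1
0 1 1 1
0 1 1 0
0 0 1 0
0 0 0 1

After press 7 at (1,3):
1 0 1 0
0 1 0 0
0 1 1 1
0 0 1 0
0 0 0 1

After press 8 at (0,2):
1 1 0 1
0 1 1 0
0 1 1 1
0 0 1 0
0 0 0 1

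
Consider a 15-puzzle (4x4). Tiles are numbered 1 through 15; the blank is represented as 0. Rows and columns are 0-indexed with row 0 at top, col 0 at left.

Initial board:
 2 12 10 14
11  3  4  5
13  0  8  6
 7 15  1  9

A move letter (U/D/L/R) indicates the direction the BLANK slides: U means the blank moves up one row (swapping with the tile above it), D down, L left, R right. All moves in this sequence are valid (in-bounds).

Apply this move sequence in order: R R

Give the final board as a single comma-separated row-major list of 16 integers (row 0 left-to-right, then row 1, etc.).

After move 1 (R):
 2 12 10 14
11  3  4  5
13  8  0  6
 7 15  1  9

After move 2 (R):
 2 12 10 14
11  3  4  5
13  8  6  0
 7 15  1  9

Answer: 2, 12, 10, 14, 11, 3, 4, 5, 13, 8, 6, 0, 7, 15, 1, 9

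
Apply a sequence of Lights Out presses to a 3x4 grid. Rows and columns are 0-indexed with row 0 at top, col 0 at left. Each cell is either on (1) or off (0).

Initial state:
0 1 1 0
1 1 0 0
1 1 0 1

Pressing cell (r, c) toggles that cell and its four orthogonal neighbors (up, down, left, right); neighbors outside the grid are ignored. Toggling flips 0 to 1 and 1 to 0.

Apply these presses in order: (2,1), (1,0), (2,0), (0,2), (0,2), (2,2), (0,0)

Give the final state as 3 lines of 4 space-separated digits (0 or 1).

After press 1 at (2,1):
0 1 1 0
1 0 0 0
0 0 1 1

After press 2 at (1,0):
1 1 1 0
0 1 0 0
1 0 1 1

After press 3 at (2,0):
1 1 1 0
1 1 0 0
0 1 1 1

After press 4 at (0,2):
1 0 0 1
1 1 1 0
0 1 1 1

After press 5 at (0,2):
1 1 1 0
1 1 0 0
0 1 1 1

After press 6 at (2,2):
1 1 1 0
1 1 1 0
0 0 0 0

After press 7 at (0,0):
0 0 1 0
0 1 1 0
0 0 0 0

Answer: 0 0 1 0
0 1 1 0
0 0 0 0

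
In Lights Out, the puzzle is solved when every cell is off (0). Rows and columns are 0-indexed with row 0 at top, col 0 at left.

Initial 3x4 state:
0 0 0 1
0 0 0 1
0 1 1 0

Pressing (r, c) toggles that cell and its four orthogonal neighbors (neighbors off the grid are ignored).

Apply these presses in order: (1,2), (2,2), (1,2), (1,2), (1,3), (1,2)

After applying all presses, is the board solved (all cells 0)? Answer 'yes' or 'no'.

After press 1 at (1,2):
0 0 1 1
0 1 1 0
0 1 0 0

After press 2 at (2,2):
0 0 1 1
0 1 0 0
0 0 1 1

After press 3 at (1,2):
0 0 0 1
0 0 1 1
0 0 0 1

After press 4 at (1,2):
0 0 1 1
0 1 0 0
0 0 1 1

After press 5 at (1,3):
0 0 1 0
0 1 1 1
0 0 1 0

After press 6 at (1,2):
0 0 0 0
0 0 0 0
0 0 0 0

Lights still on: 0

Answer: yes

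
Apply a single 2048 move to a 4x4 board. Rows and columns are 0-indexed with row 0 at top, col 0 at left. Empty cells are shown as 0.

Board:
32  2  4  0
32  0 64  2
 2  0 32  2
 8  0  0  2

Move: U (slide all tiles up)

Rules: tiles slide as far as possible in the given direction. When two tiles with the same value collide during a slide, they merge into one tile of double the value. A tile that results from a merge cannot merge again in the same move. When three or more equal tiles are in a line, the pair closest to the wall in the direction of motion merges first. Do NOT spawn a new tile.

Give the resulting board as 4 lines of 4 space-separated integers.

Slide up:
col 0: [32, 32, 2, 8] -> [64, 2, 8, 0]
col 1: [2, 0, 0, 0] -> [2, 0, 0, 0]
col 2: [4, 64, 32, 0] -> [4, 64, 32, 0]
col 3: [0, 2, 2, 2] -> [4, 2, 0, 0]

Answer: 64  2  4  4
 2  0 64  2
 8  0 32  0
 0  0  0  0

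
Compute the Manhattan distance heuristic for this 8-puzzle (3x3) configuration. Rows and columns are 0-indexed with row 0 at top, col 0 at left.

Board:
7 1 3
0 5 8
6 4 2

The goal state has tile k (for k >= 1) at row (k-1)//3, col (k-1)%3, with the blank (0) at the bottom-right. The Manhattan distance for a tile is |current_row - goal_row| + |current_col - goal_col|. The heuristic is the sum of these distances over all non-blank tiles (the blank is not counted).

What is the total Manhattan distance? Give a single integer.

Answer: 13

Derivation:
Tile 7: at (0,0), goal (2,0), distance |0-2|+|0-0| = 2
Tile 1: at (0,1), goal (0,0), distance |0-0|+|1-0| = 1
Tile 3: at (0,2), goal (0,2), distance |0-0|+|2-2| = 0
Tile 5: at (1,1), goal (1,1), distance |1-1|+|1-1| = 0
Tile 8: at (1,2), goal (2,1), distance |1-2|+|2-1| = 2
Tile 6: at (2,0), goal (1,2), distance |2-1|+|0-2| = 3
Tile 4: at (2,1), goal (1,0), distance |2-1|+|1-0| = 2
Tile 2: at (2,2), goal (0,1), distance |2-0|+|2-1| = 3
Sum: 2 + 1 + 0 + 0 + 2 + 3 + 2 + 3 = 13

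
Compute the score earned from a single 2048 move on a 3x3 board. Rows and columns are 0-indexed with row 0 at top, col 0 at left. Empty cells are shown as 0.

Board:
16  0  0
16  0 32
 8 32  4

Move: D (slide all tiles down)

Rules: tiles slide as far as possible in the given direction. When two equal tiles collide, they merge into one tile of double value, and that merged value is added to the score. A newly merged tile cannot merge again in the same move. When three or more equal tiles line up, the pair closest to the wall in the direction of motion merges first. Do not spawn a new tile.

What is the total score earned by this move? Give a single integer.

Answer: 32

Derivation:
Slide down:
col 0: [16, 16, 8] -> [0, 32, 8]  score +32 (running 32)
col 1: [0, 0, 32] -> [0, 0, 32]  score +0 (running 32)
col 2: [0, 32, 4] -> [0, 32, 4]  score +0 (running 32)
Board after move:
 0  0  0
32  0 32
 8 32  4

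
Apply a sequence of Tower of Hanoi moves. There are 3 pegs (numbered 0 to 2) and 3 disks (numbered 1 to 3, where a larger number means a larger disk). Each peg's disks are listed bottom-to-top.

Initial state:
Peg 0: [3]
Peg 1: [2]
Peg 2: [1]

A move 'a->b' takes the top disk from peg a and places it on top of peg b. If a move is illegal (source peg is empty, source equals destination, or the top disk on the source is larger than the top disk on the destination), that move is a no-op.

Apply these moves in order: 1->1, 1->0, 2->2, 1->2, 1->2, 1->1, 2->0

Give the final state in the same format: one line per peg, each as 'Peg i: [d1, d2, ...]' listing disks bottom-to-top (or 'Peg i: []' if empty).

Answer: Peg 0: [3, 2, 1]
Peg 1: []
Peg 2: []

Derivation:
After move 1 (1->1):
Peg 0: [3]
Peg 1: [2]
Peg 2: [1]

After move 2 (1->0):
Peg 0: [3, 2]
Peg 1: []
Peg 2: [1]

After move 3 (2->2):
Peg 0: [3, 2]
Peg 1: []
Peg 2: [1]

After move 4 (1->2):
Peg 0: [3, 2]
Peg 1: []
Peg 2: [1]

After move 5 (1->2):
Peg 0: [3, 2]
Peg 1: []
Peg 2: [1]

After move 6 (1->1):
Peg 0: [3, 2]
Peg 1: []
Peg 2: [1]

After move 7 (2->0):
Peg 0: [3, 2, 1]
Peg 1: []
Peg 2: []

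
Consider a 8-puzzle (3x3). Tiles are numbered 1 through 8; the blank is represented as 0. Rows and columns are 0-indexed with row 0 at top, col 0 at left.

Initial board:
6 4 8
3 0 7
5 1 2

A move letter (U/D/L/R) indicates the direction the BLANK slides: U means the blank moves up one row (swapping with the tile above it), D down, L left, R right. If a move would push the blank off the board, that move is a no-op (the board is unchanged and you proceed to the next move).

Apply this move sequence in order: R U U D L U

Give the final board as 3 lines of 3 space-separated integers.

After move 1 (R):
6 4 8
3 7 0
5 1 2

After move 2 (U):
6 4 0
3 7 8
5 1 2

After move 3 (U):
6 4 0
3 7 8
5 1 2

After move 4 (D):
6 4 8
3 7 0
5 1 2

After move 5 (L):
6 4 8
3 0 7
5 1 2

After move 6 (U):
6 0 8
3 4 7
5 1 2

Answer: 6 0 8
3 4 7
5 1 2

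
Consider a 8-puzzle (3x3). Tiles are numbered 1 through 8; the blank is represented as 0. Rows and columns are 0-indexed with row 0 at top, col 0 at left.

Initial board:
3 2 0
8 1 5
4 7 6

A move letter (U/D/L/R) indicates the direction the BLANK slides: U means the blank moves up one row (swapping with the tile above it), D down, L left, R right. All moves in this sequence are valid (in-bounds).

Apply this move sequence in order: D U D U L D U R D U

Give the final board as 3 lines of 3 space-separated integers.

Answer: 3 2 0
8 1 5
4 7 6

Derivation:
After move 1 (D):
3 2 5
8 1 0
4 7 6

After move 2 (U):
3 2 0
8 1 5
4 7 6

After move 3 (D):
3 2 5
8 1 0
4 7 6

After move 4 (U):
3 2 0
8 1 5
4 7 6

After move 5 (L):
3 0 2
8 1 5
4 7 6

After move 6 (D):
3 1 2
8 0 5
4 7 6

After move 7 (U):
3 0 2
8 1 5
4 7 6

After move 8 (R):
3 2 0
8 1 5
4 7 6

After move 9 (D):
3 2 5
8 1 0
4 7 6

After move 10 (U):
3 2 0
8 1 5
4 7 6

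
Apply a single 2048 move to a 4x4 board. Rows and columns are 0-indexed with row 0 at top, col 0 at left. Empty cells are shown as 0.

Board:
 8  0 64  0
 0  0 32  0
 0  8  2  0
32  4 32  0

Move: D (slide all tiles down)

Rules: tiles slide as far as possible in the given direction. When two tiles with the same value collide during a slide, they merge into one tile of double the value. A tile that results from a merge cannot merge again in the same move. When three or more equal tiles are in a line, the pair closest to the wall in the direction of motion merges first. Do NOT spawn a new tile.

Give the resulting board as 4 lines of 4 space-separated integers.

Answer:  0  0 64  0
 0  0 32  0
 8  8  2  0
32  4 32  0

Derivation:
Slide down:
col 0: [8, 0, 0, 32] -> [0, 0, 8, 32]
col 1: [0, 0, 8, 4] -> [0, 0, 8, 4]
col 2: [64, 32, 2, 32] -> [64, 32, 2, 32]
col 3: [0, 0, 0, 0] -> [0, 0, 0, 0]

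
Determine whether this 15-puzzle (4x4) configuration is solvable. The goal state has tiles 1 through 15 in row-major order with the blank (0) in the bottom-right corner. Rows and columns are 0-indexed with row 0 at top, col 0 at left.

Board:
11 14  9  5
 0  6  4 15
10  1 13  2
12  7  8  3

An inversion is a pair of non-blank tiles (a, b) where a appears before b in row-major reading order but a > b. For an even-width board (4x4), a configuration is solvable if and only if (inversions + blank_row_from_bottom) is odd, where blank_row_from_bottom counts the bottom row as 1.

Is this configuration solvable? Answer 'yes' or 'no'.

Answer: yes

Derivation:
Inversions: 64
Blank is in row 1 (0-indexed from top), which is row 3 counting from the bottom (bottom = 1).
64 + 3 = 67, which is odd, so the puzzle is solvable.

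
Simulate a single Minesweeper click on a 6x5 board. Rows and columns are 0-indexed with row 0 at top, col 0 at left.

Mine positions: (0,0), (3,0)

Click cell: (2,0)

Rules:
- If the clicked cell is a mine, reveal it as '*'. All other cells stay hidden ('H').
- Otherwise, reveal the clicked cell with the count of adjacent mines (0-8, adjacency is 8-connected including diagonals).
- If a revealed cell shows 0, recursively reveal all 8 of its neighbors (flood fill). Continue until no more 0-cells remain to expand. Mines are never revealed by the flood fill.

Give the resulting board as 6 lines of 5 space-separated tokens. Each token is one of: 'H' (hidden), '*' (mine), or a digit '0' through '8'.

H H H H H
H H H H H
1 H H H H
H H H H H
H H H H H
H H H H H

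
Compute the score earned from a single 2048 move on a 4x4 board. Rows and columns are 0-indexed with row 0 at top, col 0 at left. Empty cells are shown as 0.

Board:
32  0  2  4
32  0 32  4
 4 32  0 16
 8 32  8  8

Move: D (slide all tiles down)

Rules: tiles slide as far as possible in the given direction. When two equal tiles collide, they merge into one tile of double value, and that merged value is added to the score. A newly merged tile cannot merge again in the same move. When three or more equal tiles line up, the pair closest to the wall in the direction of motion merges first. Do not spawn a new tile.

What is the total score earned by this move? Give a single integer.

Answer: 136

Derivation:
Slide down:
col 0: [32, 32, 4, 8] -> [0, 64, 4, 8]  score +64 (running 64)
col 1: [0, 0, 32, 32] -> [0, 0, 0, 64]  score +64 (running 128)
col 2: [2, 32, 0, 8] -> [0, 2, 32, 8]  score +0 (running 128)
col 3: [4, 4, 16, 8] -> [0, 8, 16, 8]  score +8 (running 136)
Board after move:
 0  0  0  0
64  0  2  8
 4  0 32 16
 8 64  8  8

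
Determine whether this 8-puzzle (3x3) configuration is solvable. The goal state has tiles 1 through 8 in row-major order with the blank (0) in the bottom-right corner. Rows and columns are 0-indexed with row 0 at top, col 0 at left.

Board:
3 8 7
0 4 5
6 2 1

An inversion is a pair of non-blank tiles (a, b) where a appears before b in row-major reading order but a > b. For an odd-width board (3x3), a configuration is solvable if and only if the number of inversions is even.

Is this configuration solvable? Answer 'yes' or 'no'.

Answer: yes

Derivation:
Inversions (pairs i<j in row-major order where tile[i] > tile[j] > 0): 20
20 is even, so the puzzle is solvable.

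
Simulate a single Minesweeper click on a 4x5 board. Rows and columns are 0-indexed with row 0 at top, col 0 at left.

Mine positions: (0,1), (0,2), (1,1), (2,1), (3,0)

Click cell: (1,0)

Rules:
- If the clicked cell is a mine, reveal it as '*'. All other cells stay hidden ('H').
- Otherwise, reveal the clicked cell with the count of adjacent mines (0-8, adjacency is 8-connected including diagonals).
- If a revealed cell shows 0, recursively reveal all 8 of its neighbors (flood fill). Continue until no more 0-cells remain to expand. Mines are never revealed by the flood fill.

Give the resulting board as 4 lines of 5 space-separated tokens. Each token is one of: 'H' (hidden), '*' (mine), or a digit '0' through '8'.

H H H H H
3 H H H H
H H H H H
H H H H H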